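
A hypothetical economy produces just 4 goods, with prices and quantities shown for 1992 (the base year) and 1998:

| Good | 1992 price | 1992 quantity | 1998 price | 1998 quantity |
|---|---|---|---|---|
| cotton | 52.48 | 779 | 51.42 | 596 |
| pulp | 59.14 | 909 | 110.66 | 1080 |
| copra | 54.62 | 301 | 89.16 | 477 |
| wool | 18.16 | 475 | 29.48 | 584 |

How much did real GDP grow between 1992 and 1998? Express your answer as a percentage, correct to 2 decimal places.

Real GDP 1992 = Nominal GDP 1992 = 52.48·779 + 59.14·909 + 54.62·301 + 18.16·475 = 119706.80.
Real GDP 1998 (at 1992 prices) = 52.48·596 + 59.14·1080 + 54.62·477 + 18.16·584 = 131808.46.
Real growth = 131808.46/119706.80 − 1 = 0.1011.

10.11%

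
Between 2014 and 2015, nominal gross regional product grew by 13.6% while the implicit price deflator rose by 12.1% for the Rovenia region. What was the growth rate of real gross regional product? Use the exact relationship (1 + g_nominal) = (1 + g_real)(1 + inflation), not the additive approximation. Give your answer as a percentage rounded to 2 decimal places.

1.34%

(1 + g_nom) = (1 + g_real)(1 + π), so g_real = 1.1360 / 1.1210 − 1 = 0.01338.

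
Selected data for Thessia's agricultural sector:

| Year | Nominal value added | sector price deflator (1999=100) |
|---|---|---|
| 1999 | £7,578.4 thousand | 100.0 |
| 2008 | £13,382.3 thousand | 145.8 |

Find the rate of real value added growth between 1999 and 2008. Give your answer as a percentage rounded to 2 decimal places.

21.11%

Real value added 1999 = 7578.4 / 1.000 = 7578.40.
Real value added 2008 = 13382.3 / 1.458 = 9178.53.
Real growth = 9178.53 / 7578.40 − 1 = 0.2111.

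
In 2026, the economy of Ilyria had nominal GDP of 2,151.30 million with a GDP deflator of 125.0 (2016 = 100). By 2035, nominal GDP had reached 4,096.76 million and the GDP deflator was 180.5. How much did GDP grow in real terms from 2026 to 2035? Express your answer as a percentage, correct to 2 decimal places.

31.88%

Deflate each year: 2026 → 2151.30/1.250 = 1721.04; 2035 → 4096.76/1.805 = 2269.67.
So real GDP changed by 2269.67/1721.04 − 1 = 0.3188, i.e. 31.88%.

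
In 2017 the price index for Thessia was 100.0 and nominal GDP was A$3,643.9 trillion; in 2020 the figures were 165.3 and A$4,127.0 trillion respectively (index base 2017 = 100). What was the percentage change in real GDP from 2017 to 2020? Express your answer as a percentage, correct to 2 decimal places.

-31.48%

Deflate each year: 2017 → 3643.9/1.000 = 3643.90; 2020 → 4127.0/1.653 = 2496.67.
So real GDP changed by 2496.67/3643.90 − 1 = -0.3148, i.e. -31.48%.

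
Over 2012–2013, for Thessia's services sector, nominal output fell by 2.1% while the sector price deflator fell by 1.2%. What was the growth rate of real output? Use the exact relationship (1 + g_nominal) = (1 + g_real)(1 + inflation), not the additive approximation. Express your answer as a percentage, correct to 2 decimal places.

-0.91%

(1 + g_nom) = (1 + g_real)(1 + π), so g_real = 0.9790 / 0.9880 − 1 = -0.00911.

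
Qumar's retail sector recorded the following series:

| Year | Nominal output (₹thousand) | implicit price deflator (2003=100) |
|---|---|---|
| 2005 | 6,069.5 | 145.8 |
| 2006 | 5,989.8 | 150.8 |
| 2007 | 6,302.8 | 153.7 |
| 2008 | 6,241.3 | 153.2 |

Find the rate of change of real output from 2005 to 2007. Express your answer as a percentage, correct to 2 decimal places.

Real output 2005 = 6069.5/1.458 = 4162.89.
Real output 2007 = 6302.8/1.537 = 4100.72.
Change = 4100.72/4162.89 − 1 = -0.0149.

-1.49%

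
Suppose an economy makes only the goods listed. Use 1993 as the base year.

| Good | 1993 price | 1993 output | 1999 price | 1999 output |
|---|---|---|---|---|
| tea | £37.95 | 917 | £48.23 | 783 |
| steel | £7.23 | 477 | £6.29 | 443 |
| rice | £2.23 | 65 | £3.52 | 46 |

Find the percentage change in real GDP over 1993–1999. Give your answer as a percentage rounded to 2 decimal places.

Real GDP 1993 = Nominal GDP 1993 = 37.95·917 + 7.23·477 + 2.23·65 = 38393.81.
Real GDP 1999 (at 1993 prices) = 37.95·783 + 7.23·443 + 2.23·46 = 33020.32.
Real growth = 33020.32/38393.81 − 1 = -0.1400.

-14.00%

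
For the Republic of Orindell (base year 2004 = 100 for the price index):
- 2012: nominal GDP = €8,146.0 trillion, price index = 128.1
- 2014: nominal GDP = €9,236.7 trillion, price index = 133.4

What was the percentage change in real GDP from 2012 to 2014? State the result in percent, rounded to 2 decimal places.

8.88%

Real GDP 2012 = 8146.0 / 1.281 = 6359.09.
Real GDP 2014 = 9236.7 / 1.334 = 6924.06.
Real growth = 6924.06 / 6359.09 − 1 = 0.0888.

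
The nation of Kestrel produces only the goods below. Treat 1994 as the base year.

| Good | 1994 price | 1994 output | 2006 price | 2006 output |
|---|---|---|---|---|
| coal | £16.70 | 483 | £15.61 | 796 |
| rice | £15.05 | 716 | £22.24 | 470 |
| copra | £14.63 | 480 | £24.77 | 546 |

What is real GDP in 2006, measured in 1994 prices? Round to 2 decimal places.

Real GDP 2006 = Σ (p_1994 × q_2006) = 16.70·796 + 15.05·470 + 14.63·546 = 28354.68.

£28354.68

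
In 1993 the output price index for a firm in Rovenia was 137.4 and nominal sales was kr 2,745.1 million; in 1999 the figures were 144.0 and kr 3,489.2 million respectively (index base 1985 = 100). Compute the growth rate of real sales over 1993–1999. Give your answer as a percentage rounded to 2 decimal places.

Real sales 1993 = 2745.1 / 1.374 = 1997.89.
Real sales 1999 = 3489.2 / 1.440 = 2423.06.
Real growth = 2423.06 / 1997.89 − 1 = 0.2128.

21.28%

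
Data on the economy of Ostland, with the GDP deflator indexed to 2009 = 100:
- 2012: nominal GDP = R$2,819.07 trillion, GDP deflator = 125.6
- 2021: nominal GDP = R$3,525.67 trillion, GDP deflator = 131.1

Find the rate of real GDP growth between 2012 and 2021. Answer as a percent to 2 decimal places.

19.82%

Real GDP 2012 = 2819.07 / 1.256 = 2244.48.
Real GDP 2021 = 3525.67 / 1.311 = 2689.30.
Real growth = 2689.30 / 2244.48 − 1 = 0.1982.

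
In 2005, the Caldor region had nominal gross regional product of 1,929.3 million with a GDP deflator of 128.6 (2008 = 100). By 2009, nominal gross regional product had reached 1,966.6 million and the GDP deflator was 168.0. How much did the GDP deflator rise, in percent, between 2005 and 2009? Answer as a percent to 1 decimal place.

30.6%

Price-level change = 168.0 / 128.6 − 1 = 0.3064.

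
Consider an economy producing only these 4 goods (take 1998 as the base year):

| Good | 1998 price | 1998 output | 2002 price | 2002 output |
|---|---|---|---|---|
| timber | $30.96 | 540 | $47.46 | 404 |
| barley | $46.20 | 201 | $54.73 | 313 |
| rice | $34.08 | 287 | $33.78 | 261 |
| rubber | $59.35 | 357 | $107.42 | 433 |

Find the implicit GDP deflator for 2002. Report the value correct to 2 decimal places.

148.85

Nominal GDP 2002 = 47.46·404 + 54.73·313 + 33.78·261 + 107.42·433 = 91633.77.
Real GDP 2002 (at 1998 prices) = 30.96·404 + 46.20·313 + 34.08·261 + 59.35·433 = 61561.87.
Deflator = Nominal/Real × 100 = 91633.77/61561.87 × 100 = 148.848.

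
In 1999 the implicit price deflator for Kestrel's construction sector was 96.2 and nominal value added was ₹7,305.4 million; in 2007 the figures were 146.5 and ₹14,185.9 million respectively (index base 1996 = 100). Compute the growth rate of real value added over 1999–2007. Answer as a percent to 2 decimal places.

27.51%

Real value added 1999 = 7305.4 / 0.962 = 7593.97.
Real value added 2007 = 14185.9 / 1.465 = 9683.21.
Real growth = 9683.21 / 7593.97 − 1 = 0.2751.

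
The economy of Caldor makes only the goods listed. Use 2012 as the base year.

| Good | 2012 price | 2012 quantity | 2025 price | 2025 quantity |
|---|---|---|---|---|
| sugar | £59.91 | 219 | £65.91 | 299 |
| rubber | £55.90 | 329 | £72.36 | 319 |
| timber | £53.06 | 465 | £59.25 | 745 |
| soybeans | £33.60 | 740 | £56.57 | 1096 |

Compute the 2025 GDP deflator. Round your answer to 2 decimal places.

132.86

Nominal GDP 2025 = 65.91·299 + 72.36·319 + 59.25·745 + 56.57·1096 = 148931.90.
Real GDP 2025 (at 2012 prices) = 59.91·299 + 55.90·319 + 53.06·745 + 33.60·1096 = 112100.49.
Deflator = Nominal/Real × 100 = 148931.90/112100.49 × 100 = 132.856.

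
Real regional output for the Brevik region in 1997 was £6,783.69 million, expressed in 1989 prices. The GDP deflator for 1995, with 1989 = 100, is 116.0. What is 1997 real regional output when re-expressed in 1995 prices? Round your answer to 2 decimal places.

Real regional output in 1995 prices = Real regional output in 1989 prices × (P_1995/P_1989) = 6783.69 × 1.160 = 7869.08.

£7,869.08 million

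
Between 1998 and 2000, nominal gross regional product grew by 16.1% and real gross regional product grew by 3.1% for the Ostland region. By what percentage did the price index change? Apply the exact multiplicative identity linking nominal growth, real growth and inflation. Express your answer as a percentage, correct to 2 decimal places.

12.61%

(1 + g_nom) = (1 + g_real)(1 + π), so π = 1.1610 / 1.0310 − 1 = 0.12609.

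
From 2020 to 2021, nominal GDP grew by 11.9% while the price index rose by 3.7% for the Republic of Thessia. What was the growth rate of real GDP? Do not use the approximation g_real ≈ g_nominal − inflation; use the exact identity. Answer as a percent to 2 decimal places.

(1 + g_nom) = (1 + g_real)(1 + π), so g_real = 1.1190 / 1.0370 − 1 = 0.07907.

7.91%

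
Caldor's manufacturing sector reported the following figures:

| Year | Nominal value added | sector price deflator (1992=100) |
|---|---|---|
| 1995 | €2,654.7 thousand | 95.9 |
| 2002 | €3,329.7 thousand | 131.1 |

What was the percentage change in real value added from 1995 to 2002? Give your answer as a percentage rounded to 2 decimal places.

Deflate each year: 1995 → 2654.7/0.959 = 2768.20; 2002 → 3329.7/1.311 = 2539.82.
So real value added changed by 2539.82/2768.20 − 1 = -0.0825, i.e. -8.25%.

-8.25%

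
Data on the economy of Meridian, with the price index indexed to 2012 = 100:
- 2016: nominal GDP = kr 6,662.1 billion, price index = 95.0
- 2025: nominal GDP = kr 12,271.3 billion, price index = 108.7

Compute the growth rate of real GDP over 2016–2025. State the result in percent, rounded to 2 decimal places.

Real GDP 2016 = 6662.1 / 0.950 = 7012.74.
Real GDP 2025 = 12271.3 / 1.087 = 11289.14.
Real growth = 11289.14 / 7012.74 − 1 = 0.6098.

60.98%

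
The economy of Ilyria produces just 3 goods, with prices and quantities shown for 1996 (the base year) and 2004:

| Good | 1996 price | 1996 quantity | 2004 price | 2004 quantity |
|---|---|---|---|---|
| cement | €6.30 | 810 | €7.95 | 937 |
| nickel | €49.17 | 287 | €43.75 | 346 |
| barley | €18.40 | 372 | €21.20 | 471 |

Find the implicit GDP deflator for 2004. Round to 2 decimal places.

Nominal GDP 2004 = 7.95·937 + 43.75·346 + 21.20·471 = 32571.85.
Real GDP 2004 (at 1996 prices) = 6.30·937 + 49.17·346 + 18.40·471 = 31582.32.
Deflator = Nominal/Real × 100 = 32571.85/31582.32 × 100 = 103.133.

103.13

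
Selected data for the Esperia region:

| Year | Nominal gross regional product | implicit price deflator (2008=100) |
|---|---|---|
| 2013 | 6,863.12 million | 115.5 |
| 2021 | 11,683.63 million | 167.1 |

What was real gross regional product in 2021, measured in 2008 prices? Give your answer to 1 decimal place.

6,992.0 million

Real gross regional product = Nominal / (implicit price deflator/100) = 11683.63 / 1.671 = 6992.00.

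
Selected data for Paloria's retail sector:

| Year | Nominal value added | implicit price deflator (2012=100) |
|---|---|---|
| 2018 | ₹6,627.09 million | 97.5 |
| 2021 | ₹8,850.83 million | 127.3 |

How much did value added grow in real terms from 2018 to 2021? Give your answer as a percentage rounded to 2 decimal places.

Real value added 2018 = 6627.09 / 0.975 = 6797.02.
Real value added 2021 = 8850.83 / 1.273 = 6952.73.
Real growth = 6952.73 / 6797.02 − 1 = 0.0229.

2.29%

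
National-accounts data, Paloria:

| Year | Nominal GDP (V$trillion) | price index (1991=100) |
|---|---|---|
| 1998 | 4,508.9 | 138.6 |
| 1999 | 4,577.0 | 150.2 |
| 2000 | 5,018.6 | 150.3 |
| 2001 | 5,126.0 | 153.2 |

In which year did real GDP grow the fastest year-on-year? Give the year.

1999: real = 4577.0/1.502 = 3047.27; growth vs 1998 (3253.17) = -6.33%.
2000: real = 5018.6/1.503 = 3339.06; growth vs 1999 (3047.27) = 9.58%.
2001: real = 5126.0/1.532 = 3345.95; growth vs 2000 (3339.06) = 0.21%.

2000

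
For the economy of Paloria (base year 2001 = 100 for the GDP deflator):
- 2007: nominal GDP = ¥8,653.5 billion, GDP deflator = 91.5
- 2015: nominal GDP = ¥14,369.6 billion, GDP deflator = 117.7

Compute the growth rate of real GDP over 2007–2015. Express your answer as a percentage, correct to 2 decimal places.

29.09%

Deflate each year: 2007 → 8653.5/0.915 = 9457.38; 2015 → 14369.6/1.177 = 12208.67.
So real GDP changed by 12208.67/9457.38 − 1 = 0.2909, i.e. 29.09%.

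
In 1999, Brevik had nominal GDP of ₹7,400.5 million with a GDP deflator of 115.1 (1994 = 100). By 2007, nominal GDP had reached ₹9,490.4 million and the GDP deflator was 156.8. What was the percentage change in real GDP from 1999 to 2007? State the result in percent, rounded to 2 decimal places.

-5.86%

Deflate each year: 1999 → 7400.5/1.151 = 6429.63; 2007 → 9490.4/1.568 = 6052.55.
So real GDP changed by 6052.55/6429.63 − 1 = -0.0586, i.e. -5.86%.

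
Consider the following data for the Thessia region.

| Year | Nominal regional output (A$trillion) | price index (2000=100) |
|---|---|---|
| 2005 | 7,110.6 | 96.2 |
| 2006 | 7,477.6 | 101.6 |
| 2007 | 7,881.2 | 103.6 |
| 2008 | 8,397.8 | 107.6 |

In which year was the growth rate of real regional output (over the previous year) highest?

2006: real = 7477.6/1.016 = 7359.84; growth vs 2005 (7391.48) = -0.43%.
2007: real = 7881.2/1.036 = 7607.34; growth vs 2006 (7359.84) = 3.36%.
2008: real = 8397.8/1.076 = 7804.65; growth vs 2007 (7607.34) = 2.59%.

2007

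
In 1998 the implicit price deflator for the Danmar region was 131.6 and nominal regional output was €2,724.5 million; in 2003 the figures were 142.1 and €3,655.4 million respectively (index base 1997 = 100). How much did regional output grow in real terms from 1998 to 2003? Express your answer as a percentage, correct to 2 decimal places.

Deflate each year: 1998 → 2724.5/1.316 = 2070.29; 2003 → 3655.4/1.421 = 2572.41.
So real regional output changed by 2572.41/2070.29 − 1 = 0.2425, i.e. 24.25%.

24.25%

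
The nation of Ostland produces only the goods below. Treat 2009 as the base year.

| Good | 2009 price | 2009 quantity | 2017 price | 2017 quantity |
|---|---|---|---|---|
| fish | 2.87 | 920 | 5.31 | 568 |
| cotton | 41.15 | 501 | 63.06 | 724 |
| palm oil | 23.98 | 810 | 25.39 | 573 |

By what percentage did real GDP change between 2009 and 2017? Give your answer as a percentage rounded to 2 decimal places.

5.82%

Real GDP 2009 = Nominal GDP 2009 = 2.87·920 + 41.15·501 + 23.98·810 = 42680.35.
Real GDP 2017 (at 2009 prices) = 2.87·568 + 41.15·724 + 23.98·573 = 45163.30.
Real growth = 45163.30/42680.35 − 1 = 0.0582.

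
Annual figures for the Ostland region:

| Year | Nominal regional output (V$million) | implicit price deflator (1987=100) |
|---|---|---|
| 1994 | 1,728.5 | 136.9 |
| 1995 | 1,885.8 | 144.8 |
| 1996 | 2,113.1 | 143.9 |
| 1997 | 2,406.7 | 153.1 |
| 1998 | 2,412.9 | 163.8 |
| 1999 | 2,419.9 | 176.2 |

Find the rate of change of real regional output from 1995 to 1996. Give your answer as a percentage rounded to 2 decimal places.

12.75%

Real regional output 1995 = 1885.8/1.448 = 1302.35.
Real regional output 1996 = 2113.1/1.439 = 1468.45.
Change = 1468.45/1302.35 − 1 = 0.1275.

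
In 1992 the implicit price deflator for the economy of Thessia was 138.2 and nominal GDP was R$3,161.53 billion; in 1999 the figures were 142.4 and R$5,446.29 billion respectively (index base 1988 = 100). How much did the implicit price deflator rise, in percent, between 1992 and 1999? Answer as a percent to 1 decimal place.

Price-level change = 142.4 / 138.2 − 1 = 0.0304.

3.0%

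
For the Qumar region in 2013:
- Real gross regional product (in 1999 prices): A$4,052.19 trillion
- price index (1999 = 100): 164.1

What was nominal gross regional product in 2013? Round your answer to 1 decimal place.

Nominal gross regional product = Real × (price index/100) = 4052.19 × 1.641 = 6649.64.

A$6,649.6 trillion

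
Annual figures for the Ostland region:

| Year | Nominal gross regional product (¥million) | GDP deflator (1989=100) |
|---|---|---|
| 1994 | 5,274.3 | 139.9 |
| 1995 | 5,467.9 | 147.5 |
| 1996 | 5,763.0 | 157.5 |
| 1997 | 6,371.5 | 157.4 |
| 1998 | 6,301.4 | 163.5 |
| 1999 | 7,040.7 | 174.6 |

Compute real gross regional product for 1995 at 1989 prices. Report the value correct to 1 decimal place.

¥3,707.1 million

Real gross regional product 1995 = 5467.9 / 1.475 = 3707.05.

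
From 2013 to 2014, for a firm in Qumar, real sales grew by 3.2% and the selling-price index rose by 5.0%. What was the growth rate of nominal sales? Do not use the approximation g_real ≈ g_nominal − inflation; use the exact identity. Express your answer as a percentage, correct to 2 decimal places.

(1 + g_nom) = (1 + g_real)(1 + π) = 1.0320 × 1.0500 = 1.08360.

8.36%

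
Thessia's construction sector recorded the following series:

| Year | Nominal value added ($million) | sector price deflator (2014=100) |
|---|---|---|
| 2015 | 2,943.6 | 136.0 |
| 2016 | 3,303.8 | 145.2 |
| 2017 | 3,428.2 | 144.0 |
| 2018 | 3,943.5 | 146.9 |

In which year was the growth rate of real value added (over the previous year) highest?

2018

2016: real = 3303.8/1.452 = 2275.34; growth vs 2015 (2164.41) = 5.13%.
2017: real = 3428.2/1.440 = 2380.69; growth vs 2016 (2275.34) = 4.63%.
2018: real = 3943.5/1.469 = 2684.48; growth vs 2017 (2380.69) = 12.76%.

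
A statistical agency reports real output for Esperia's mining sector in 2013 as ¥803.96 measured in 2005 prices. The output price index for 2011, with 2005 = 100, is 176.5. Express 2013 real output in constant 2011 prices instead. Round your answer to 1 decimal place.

¥1,419.0

Real output in 2011 prices = Real output in 2005 prices × (P_2011/P_2005) = 803.96 × 1.765 = 1418.99.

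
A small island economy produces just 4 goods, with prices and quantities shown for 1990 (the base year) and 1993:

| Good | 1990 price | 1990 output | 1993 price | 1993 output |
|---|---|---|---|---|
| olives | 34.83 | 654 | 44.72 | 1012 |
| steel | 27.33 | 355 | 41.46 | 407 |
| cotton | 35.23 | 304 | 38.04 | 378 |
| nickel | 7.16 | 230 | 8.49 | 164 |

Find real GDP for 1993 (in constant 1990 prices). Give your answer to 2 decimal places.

Real GDP 1993 = Σ (p_1990 × q_1993) = 34.83·1012 + 27.33·407 + 35.23·378 + 7.16·164 = 60862.45.

60862.45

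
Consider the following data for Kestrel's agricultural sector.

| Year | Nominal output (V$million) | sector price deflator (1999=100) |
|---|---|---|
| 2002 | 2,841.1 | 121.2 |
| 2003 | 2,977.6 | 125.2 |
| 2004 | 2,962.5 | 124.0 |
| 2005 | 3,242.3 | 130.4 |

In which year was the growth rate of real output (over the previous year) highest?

2005

2003: real = 2977.6/1.252 = 2378.27; growth vs 2002 (2344.14) = 1.46%.
2004: real = 2962.5/1.240 = 2389.11; growth vs 2003 (2378.27) = 0.46%.
2005: real = 3242.3/1.304 = 2486.43; growth vs 2004 (2389.11) = 4.07%.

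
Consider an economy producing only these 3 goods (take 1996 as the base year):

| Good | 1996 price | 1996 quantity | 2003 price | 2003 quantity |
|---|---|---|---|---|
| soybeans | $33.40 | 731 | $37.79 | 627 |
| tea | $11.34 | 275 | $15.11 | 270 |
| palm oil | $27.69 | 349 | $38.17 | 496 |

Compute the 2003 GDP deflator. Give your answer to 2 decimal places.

Nominal GDP 2003 = 37.79·627 + 15.11·270 + 38.17·496 = 46706.35.
Real GDP 2003 (at 1996 prices) = 33.40·627 + 11.34·270 + 27.69·496 = 37737.84.
Deflator = Nominal/Real × 100 = 46706.35/37737.84 × 100 = 123.765.

123.77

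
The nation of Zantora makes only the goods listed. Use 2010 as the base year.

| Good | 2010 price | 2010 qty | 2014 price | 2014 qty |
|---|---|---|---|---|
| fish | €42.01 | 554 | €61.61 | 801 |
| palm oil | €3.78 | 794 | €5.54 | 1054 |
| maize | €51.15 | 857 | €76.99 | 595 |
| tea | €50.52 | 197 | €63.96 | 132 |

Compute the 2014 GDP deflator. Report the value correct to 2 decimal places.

146.43

Nominal GDP 2014 = 61.61·801 + 5.54·1054 + 76.99·595 + 63.96·132 = 109440.54.
Real GDP 2014 (at 2010 prices) = 42.01·801 + 3.78·1054 + 51.15·595 + 50.52·132 = 74737.02.
Deflator = Nominal/Real × 100 = 109440.54/74737.02 × 100 = 146.434.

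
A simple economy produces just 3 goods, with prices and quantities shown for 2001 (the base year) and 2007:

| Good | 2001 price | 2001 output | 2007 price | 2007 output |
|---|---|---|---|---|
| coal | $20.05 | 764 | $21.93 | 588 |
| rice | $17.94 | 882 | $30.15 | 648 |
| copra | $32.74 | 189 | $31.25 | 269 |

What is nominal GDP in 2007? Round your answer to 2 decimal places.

Nominal GDP 2007 = Σ (p_2007 × q_2007) = 21.93·588 + 30.15·648 + 31.25·269 = 40838.29.

$40838.29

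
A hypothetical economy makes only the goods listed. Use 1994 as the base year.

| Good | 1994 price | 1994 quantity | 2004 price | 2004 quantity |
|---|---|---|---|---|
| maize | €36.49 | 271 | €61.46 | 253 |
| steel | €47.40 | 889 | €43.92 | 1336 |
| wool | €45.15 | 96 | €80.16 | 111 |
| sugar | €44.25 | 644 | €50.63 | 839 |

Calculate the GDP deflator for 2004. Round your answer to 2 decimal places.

Nominal GDP 2004 = 61.46·253 + 43.92·1336 + 80.16·111 + 50.63·839 = 125602.83.
Real GDP 2004 (at 1994 prices) = 36.49·253 + 47.40·1336 + 45.15·111 + 44.25·839 = 114695.77.
Deflator = Nominal/Real × 100 = 125602.83/114695.77 × 100 = 109.510.

109.51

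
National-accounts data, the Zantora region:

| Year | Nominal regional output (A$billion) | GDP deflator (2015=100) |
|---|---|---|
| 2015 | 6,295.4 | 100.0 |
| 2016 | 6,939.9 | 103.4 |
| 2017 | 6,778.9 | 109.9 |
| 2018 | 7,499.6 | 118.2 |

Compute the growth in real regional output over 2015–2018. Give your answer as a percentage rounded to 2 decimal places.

0.79%

Real regional output 2015 = 6295.4/1.000 = 6295.40.
Real regional output 2018 = 7499.6/1.182 = 6344.84.
Change = 6344.84/6295.40 − 1 = 0.0079.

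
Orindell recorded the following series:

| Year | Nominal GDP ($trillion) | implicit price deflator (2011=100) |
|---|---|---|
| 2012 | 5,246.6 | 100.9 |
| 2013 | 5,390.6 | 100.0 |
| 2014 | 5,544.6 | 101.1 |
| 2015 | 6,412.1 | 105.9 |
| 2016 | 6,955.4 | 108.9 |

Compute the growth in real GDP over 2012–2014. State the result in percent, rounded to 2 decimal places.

Real GDP 2012 = 5246.6/1.009 = 5199.80.
Real GDP 2014 = 5544.6/1.011 = 5484.27.
Change = 5484.27/5199.80 − 1 = 0.0547.

5.47%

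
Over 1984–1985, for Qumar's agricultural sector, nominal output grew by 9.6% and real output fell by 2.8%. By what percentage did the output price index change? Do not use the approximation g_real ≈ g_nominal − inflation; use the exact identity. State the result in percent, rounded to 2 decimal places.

12.76%

(1 + g_nom) = (1 + g_real)(1 + π), so π = 1.0960 / 0.9720 − 1 = 0.12757.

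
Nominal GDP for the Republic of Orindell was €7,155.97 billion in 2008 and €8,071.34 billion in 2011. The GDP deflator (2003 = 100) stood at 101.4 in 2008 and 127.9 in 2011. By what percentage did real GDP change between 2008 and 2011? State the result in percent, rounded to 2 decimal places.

Deflate each year: 2008 → 7155.97/1.014 = 7057.17; 2011 → 8071.34/1.279 = 6310.66.
So real GDP changed by 6310.66/7057.17 − 1 = -0.1058, i.e. -10.58%.

-10.58%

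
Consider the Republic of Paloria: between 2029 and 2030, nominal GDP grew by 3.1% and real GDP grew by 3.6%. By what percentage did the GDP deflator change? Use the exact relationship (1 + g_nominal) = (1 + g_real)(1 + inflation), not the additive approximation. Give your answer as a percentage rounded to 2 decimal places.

-0.48%

(1 + g_nom) = (1 + g_real)(1 + π), so π = 1.0310 / 1.0360 − 1 = -0.00483.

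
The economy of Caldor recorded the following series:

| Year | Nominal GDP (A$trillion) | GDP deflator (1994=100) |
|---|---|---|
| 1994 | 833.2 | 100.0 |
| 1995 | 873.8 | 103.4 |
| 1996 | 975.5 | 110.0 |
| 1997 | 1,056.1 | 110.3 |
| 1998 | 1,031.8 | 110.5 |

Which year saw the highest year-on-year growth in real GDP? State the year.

1995: real = 873.8/1.034 = 845.07; growth vs 1994 (833.20) = 1.42%.
1996: real = 975.5/1.100 = 886.82; growth vs 1995 (845.07) = 4.94%.
1997: real = 1056.1/1.103 = 957.48; growth vs 1996 (886.82) = 7.97%.
1998: real = 1031.8/1.105 = 933.76; growth vs 1997 (957.48) = -2.48%.

1997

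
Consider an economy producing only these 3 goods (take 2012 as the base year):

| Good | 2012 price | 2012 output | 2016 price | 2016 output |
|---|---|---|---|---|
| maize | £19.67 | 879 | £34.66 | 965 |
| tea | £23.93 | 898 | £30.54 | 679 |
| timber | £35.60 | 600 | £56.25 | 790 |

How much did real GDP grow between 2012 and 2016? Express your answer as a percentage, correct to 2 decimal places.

Real GDP 2012 = Nominal GDP 2012 = 19.67·879 + 23.93·898 + 35.60·600 = 60139.07.
Real GDP 2016 (at 2012 prices) = 19.67·965 + 23.93·679 + 35.60·790 = 63354.02.
Real growth = 63354.02/60139.07 − 1 = 0.0535.

5.35%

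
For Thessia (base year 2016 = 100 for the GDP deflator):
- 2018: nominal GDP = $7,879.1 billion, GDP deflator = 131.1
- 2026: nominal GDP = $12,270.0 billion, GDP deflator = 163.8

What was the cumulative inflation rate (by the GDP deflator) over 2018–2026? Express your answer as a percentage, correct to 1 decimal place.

Price-level change = 163.8 / 131.1 − 1 = 0.2494.

24.9%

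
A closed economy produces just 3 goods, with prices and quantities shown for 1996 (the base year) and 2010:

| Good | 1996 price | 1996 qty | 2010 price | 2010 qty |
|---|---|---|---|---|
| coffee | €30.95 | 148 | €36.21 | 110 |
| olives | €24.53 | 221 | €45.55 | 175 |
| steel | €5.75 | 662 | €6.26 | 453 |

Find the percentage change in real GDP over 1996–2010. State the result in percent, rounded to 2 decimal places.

-25.39%

Real GDP 1996 = Nominal GDP 1996 = 30.95·148 + 24.53·221 + 5.75·662 = 13808.23.
Real GDP 2010 (at 1996 prices) = 30.95·110 + 24.53·175 + 5.75·453 = 10302.00.
Real growth = 10302.00/13808.23 − 1 = -0.2539.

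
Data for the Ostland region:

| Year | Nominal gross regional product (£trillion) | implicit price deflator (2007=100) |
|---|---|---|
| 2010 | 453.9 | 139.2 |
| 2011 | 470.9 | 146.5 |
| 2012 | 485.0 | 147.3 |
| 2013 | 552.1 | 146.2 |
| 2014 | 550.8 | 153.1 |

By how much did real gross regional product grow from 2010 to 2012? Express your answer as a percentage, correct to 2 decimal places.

Real gross regional product 2010 = 453.9/1.392 = 326.08.
Real gross regional product 2012 = 485.0/1.473 = 329.26.
Change = 329.26/326.08 − 1 = 0.0098.

0.98%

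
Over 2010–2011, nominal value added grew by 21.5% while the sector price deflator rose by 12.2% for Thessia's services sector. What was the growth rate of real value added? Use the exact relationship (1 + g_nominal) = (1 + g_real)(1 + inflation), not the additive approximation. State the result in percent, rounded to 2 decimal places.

(1 + g_nom) = (1 + g_real)(1 + π), so g_real = 1.2150 / 1.1220 − 1 = 0.08289.

8.29%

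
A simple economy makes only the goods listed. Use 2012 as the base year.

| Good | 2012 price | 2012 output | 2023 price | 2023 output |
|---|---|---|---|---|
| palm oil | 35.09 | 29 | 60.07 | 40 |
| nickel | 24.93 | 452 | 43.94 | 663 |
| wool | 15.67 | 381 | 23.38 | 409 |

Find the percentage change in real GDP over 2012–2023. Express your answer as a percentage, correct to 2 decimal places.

Real GDP 2012 = Nominal GDP 2012 = 35.09·29 + 24.93·452 + 15.67·381 = 18256.24.
Real GDP 2023 (at 2012 prices) = 35.09·40 + 24.93·663 + 15.67·409 = 24341.22.
Real growth = 24341.22/18256.24 − 1 = 0.3333.

33.33%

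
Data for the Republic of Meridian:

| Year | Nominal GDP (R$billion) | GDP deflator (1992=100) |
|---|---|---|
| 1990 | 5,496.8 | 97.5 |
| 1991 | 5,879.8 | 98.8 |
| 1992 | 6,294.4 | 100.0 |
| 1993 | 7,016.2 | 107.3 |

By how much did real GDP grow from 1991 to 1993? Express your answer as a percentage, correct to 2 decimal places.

Real GDP 1991 = 5879.8/0.988 = 5951.21.
Real GDP 1993 = 7016.2/1.073 = 6538.86.
Change = 6538.86/5951.21 − 1 = 0.0987.

9.87%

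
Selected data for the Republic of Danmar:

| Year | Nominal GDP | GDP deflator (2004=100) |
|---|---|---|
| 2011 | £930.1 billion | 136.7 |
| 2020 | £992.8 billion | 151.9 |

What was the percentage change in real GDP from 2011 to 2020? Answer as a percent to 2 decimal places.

Deflate each year: 2011 → 930.1/1.367 = 680.40; 2020 → 992.8/1.519 = 653.59.
So real GDP changed by 653.59/680.40 − 1 = -0.0394, i.e. -3.94%.

-3.94%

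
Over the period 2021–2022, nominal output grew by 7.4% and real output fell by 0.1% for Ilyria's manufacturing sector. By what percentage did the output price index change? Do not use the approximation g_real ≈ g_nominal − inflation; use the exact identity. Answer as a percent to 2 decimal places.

(1 + g_nom) = (1 + g_real)(1 + π), so π = 1.0740 / 0.9990 − 1 = 0.07508.

7.51%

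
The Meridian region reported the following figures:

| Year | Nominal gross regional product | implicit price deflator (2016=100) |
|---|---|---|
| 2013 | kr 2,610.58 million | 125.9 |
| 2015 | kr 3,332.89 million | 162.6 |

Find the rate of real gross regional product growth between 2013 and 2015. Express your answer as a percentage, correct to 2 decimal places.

-1.15%

Deflate each year: 2013 → 2610.58/1.259 = 2073.53; 2015 → 3332.89/1.626 = 2049.75.
So real gross regional product changed by 2049.75/2073.53 − 1 = -0.0115, i.e. -1.15%.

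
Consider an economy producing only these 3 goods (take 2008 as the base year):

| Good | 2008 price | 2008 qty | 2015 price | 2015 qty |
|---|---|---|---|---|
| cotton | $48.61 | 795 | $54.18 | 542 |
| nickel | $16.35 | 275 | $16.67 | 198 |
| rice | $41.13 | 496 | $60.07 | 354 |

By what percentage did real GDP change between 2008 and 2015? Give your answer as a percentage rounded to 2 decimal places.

-30.53%

Real GDP 2008 = Nominal GDP 2008 = 48.61·795 + 16.35·275 + 41.13·496 = 63541.68.
Real GDP 2015 (at 2008 prices) = 48.61·542 + 16.35·198 + 41.13·354 = 44143.94.
Real growth = 44143.94/63541.68 − 1 = -0.3053.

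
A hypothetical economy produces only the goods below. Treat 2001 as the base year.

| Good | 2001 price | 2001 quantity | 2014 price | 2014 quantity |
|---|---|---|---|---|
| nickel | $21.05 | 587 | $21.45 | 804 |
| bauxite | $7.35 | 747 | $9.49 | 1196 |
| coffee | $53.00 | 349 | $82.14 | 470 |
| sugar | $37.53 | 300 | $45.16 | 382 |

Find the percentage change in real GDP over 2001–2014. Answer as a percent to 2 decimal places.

Real GDP 2001 = Nominal GDP 2001 = 21.05·587 + 7.35·747 + 53.00·349 + 37.53·300 = 47602.80.
Real GDP 2014 (at 2001 prices) = 21.05·804 + 7.35·1196 + 53.00·470 + 37.53·382 = 64961.26.
Real growth = 64961.26/47602.80 − 1 = 0.3647.

36.47%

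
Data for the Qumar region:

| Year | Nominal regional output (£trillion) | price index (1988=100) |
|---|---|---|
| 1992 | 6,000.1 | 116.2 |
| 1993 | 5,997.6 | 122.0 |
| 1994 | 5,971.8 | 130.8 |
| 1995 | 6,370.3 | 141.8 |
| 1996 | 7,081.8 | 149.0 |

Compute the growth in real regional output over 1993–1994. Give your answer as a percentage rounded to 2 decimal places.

-7.13%

Real regional output 1993 = 5997.6/1.220 = 4916.07.
Real regional output 1994 = 5971.8/1.308 = 4565.60.
Change = 4565.60/4916.07 − 1 = -0.0713.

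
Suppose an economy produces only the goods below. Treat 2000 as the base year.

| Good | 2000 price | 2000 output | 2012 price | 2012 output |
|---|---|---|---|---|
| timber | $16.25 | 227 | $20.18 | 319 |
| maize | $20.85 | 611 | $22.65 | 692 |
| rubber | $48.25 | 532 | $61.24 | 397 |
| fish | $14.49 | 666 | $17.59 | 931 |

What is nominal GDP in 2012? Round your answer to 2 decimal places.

$62799.79

Nominal GDP 2012 = Σ (p_2012 × q_2012) = 20.18·319 + 22.65·692 + 61.24·397 + 17.59·931 = 62799.79.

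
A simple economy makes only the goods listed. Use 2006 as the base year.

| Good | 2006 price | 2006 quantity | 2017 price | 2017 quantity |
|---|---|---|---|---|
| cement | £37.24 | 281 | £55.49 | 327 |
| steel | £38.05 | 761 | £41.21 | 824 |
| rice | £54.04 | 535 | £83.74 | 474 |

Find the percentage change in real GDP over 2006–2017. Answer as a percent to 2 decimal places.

1.19%

Real GDP 2006 = Nominal GDP 2006 = 37.24·281 + 38.05·761 + 54.04·535 = 68331.89.
Real GDP 2017 (at 2006 prices) = 37.24·327 + 38.05·824 + 54.04·474 = 69145.64.
Real growth = 69145.64/68331.89 − 1 = 0.0119.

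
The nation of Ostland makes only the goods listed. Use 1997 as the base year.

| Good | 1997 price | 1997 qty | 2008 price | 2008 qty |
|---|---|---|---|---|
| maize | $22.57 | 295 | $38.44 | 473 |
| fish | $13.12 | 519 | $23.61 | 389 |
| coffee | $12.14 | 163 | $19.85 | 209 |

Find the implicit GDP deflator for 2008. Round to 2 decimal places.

Nominal GDP 2008 = 38.44·473 + 23.61·389 + 19.85·209 = 31515.06.
Real GDP 2008 (at 1997 prices) = 22.57·473 + 13.12·389 + 12.14·209 = 18316.55.
Deflator = Nominal/Real × 100 = 31515.06/18316.55 × 100 = 172.058.

172.06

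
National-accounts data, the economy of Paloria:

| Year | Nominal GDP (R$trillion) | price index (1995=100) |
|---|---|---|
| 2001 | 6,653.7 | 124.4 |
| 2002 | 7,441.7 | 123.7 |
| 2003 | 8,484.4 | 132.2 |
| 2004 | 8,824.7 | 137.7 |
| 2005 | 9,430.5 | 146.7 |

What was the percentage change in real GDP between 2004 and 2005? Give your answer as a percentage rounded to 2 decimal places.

0.31%

Real GDP 2004 = 8824.7/1.377 = 6408.64.
Real GDP 2005 = 9430.5/1.467 = 6428.43.
Change = 6428.43/6408.64 − 1 = 0.0031.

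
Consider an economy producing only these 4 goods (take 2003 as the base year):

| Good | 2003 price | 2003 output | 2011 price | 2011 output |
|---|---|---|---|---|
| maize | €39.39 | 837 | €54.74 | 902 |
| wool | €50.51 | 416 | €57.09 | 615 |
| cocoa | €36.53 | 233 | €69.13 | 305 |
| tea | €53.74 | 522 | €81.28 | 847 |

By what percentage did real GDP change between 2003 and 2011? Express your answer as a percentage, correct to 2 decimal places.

36.12%

Real GDP 2003 = Nominal GDP 2003 = 39.39·837 + 50.51·416 + 36.53·233 + 53.74·522 = 90545.36.
Real GDP 2011 (at 2003 prices) = 39.39·902 + 50.51·615 + 36.53·305 + 53.74·847 = 123252.86.
Real growth = 123252.86/90545.36 − 1 = 0.3612.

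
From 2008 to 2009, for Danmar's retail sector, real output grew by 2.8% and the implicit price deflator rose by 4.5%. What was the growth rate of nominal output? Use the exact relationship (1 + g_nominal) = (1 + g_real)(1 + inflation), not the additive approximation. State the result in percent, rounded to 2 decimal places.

(1 + g_nom) = (1 + g_real)(1 + π) = 1.0280 × 1.0450 = 1.07426.

7.43%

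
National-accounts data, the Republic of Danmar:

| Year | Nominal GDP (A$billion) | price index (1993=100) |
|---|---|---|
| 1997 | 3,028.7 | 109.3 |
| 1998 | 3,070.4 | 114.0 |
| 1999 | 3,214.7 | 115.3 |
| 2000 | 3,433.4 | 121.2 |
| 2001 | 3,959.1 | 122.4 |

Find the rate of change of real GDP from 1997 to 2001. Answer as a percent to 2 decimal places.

Real GDP 1997 = 3028.7/1.093 = 2771.00.
Real GDP 2001 = 3959.1/1.224 = 3234.56.
Change = 3234.56/2771.00 − 1 = 0.1673.

16.73%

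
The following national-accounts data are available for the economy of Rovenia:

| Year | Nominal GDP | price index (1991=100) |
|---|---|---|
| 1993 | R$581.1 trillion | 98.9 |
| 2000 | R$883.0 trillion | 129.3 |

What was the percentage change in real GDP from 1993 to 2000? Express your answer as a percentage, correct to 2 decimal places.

Real GDP 1993 = 581.1 / 0.989 = 587.56.
Real GDP 2000 = 883.0 / 1.293 = 682.91.
Real growth = 682.91 / 587.56 − 1 = 0.1623.

16.23%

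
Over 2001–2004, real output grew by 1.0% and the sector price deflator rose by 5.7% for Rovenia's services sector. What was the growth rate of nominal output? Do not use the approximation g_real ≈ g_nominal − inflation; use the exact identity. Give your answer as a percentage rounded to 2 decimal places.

(1 + g_nom) = (1 + g_real)(1 + π) = 1.0100 × 1.0570 = 1.06757.

6.76%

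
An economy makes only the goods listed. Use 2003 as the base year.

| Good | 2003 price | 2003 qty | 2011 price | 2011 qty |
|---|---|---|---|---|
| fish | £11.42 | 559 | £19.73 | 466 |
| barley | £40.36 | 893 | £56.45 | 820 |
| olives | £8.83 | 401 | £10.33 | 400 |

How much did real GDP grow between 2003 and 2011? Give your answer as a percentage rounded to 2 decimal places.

-8.74%

Real GDP 2003 = Nominal GDP 2003 = 11.42·559 + 40.36·893 + 8.83·401 = 45966.09.
Real GDP 2011 (at 2003 prices) = 11.42·466 + 40.36·820 + 8.83·400 = 41948.92.
Real growth = 41948.92/45966.09 − 1 = -0.0874.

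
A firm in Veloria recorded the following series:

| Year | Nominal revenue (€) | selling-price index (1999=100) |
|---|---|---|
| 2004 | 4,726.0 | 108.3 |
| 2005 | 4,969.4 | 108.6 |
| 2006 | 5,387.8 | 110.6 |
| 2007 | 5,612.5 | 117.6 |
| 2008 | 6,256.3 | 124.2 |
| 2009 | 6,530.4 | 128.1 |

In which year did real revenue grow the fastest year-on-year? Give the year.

2005: real = 4969.4/1.086 = 4575.87; growth vs 2004 (4363.80) = 4.86%.
2006: real = 5387.8/1.106 = 4871.43; growth vs 2005 (4575.87) = 6.46%.
2007: real = 5612.5/1.176 = 4772.53; growth vs 2006 (4871.43) = -2.03%.
2008: real = 6256.3/1.242 = 5037.28; growth vs 2007 (4772.53) = 5.55%.
2009: real = 6530.4/1.281 = 5097.89; growth vs 2008 (5037.28) = 1.20%.

2006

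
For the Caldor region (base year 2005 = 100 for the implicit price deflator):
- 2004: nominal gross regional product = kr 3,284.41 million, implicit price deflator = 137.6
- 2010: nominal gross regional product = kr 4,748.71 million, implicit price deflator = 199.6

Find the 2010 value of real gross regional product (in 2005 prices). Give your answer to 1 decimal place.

Real gross regional product = Nominal / (implicit price deflator/100) = 4748.71 / 1.996 = 2379.11.

kr 2,379.1 million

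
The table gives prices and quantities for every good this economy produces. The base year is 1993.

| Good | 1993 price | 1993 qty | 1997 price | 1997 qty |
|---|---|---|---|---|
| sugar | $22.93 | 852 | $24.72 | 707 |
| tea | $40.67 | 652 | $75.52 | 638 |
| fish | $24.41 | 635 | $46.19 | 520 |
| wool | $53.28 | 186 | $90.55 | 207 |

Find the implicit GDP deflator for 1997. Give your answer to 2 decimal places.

Nominal GDP 1997 = 24.72·707 + 75.52·638 + 46.19·520 + 90.55·207 = 108421.45.
Real GDP 1997 (at 1993 prices) = 22.93·707 + 40.67·638 + 24.41·520 + 53.28·207 = 65881.13.
Deflator = Nominal/Real × 100 = 108421.45/65881.13 × 100 = 164.571.

164.57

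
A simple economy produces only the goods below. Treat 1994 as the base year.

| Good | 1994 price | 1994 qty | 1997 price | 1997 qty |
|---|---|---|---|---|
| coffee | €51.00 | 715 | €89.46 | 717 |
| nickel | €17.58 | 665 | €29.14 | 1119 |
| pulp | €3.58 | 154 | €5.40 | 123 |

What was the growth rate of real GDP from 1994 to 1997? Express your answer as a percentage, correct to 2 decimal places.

Real GDP 1994 = Nominal GDP 1994 = 51.00·715 + 17.58·665 + 3.58·154 = 48707.02.
Real GDP 1997 (at 1994 prices) = 51.00·717 + 17.58·1119 + 3.58·123 = 56679.36.
Real growth = 56679.36/48707.02 − 1 = 0.1637.

16.37%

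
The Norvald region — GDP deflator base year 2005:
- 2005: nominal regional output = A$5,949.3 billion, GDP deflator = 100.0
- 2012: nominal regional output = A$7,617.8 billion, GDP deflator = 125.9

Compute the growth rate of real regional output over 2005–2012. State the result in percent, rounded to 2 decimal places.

Deflate each year: 2005 → 5949.3/1.000 = 5949.30; 2012 → 7617.8/1.259 = 6050.68.
So real regional output changed by 6050.68/5949.30 − 1 = 0.0170, i.e. 1.70%.

1.70%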